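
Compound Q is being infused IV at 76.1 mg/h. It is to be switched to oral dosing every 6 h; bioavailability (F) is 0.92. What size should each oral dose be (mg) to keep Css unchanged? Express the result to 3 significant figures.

To maintain the same Css, the systemic dosing rate must be unchanged: F·D/τ = infusion rate.
D = rate × τ / F = 76.1 × 6 / 0.92 = 496.3 mg

496 mg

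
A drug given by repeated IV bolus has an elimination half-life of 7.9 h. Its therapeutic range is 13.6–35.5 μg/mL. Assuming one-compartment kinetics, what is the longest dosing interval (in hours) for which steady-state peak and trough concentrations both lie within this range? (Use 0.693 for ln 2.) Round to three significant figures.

10.9 h

k = 0.693 / t½ = 0.693 / 7.9 = 0.08772 h⁻¹
Between IV bolus doses, concentration decays as C = C₀·e^(−kτ), so C_peak/C_trough = e^(kτ).
τ_max = ln(C_peak/C_trough) / k = ln(35.5/13.6) / 0.08772 = 0.9595 / 0.08772 = 10.94 h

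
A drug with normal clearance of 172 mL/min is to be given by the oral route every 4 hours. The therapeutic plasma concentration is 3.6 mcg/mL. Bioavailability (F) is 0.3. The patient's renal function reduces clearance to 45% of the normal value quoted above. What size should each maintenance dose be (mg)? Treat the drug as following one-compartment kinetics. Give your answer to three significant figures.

Convert clearance: 172 mL/min × 60 min/h ÷ 1000 mL/L = 10.32 L/h
Patient clearance = 0.45 × 10.32 = 4.644 L/h
At steady state, dose per interval replaces the amount cleared in that interval: F·D/τ = CL·Css.
D = CL × Css × τ / F = 4.644 × 3.6 × 4 / 0.3 = 222.9 mg

223 mg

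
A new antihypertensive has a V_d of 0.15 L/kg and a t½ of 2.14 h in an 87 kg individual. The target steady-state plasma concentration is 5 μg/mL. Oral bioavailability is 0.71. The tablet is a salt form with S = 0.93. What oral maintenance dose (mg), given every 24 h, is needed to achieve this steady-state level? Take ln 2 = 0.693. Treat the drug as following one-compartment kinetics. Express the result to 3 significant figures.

768 mg

Vd = 0.15 L/kg × 87 kg = 13.05 L
CL = 0.693 × Vd / t½ = 0.693 × 13.05 / 2.14 = 4.226 L/h
D = CL × Css × τ / F / S = 4.226 × 5 × 24 / 0.71 / 0.93 = 768.0 mg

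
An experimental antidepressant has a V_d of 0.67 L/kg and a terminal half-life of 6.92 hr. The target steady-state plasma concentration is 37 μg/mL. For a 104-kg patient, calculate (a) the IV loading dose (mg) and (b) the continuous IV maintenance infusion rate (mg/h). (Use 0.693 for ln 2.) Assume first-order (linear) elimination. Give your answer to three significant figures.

Total Vd = 0.67 × 104 = 69.68 L
LD = Vd × C = 69.68 × 37 = 2578 mg
CL = 0.693 × Vd / t½ = 0.693 × 69.68 / 6.92 = 6.978 L/h
Infusion rate = CL × Css = 6.978 × 37 = 258.2 mg/h

(a) 2580 mg; (b) 258 mg/h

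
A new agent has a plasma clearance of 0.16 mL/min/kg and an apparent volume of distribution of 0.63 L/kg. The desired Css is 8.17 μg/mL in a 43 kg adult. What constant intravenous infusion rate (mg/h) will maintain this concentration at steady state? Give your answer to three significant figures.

CL = 0.16 mL/min/kg × 43 kg = 6.880 mL/min = 6.880 × 60/1000 = 0.4128 L/h
Infusion rate = CL · Css = 0.4128 L/h × 8.17 mg/L = 3.373 mg/h

3.37 mg/h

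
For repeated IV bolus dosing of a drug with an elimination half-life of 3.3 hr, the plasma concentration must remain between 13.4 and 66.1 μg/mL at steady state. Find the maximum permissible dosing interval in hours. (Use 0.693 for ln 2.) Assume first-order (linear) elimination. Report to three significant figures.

7.60 h

k = 0.693 / t½ = 0.693 / 3.3 = 0.2100 h⁻¹
Between IV bolus doses, concentration decays as C = C₀·e^(−kτ), so C_peak/C_trough = e^(kτ).
τ_max = ln(C_peak/C_trough) / k = ln(66.1/13.4) / 0.2100 = 1.596 / 0.2100 = 7.600 h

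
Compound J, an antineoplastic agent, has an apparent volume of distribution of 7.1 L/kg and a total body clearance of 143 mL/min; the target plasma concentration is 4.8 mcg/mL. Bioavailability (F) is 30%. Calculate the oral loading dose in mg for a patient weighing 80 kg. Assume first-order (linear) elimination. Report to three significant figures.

Vd(total) = 80 kg × 7.1 L/kg = 568.0 L
The loading dose fills Vd to the target concentration; clearance is irrelevant here.
LD = Vd × C / F = 568.0 × 4.800 / 0.3 = 9088 mg

9090 mg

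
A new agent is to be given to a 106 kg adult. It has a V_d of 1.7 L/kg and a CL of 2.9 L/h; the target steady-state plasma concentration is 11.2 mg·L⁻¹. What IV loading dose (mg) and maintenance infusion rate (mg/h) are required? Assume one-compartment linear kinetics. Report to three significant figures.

Vd = 1.7 L/kg × 106 kg = 180.2 L
LD = Vd · C_target = 180.2 × 11.2 = 2018 mg
Infusion rate = 2.900 L/h × 11.2 mg/L = 32.48 mg/h

(a) 2020 mg; (b) 32.5 mg/h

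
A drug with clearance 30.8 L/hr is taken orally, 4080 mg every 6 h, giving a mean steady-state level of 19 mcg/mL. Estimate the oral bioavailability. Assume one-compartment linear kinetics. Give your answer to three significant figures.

0.861

F·D/τ = CL·Css at steady state → F = CL·Css·τ / D.
F = 30.8 × 19 × 6 / 4080 = 0.861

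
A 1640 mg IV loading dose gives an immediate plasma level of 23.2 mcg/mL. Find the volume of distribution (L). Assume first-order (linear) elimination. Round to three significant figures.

Immediately after an IV bolus, C₀ = Dose / Vd, so Vd = Dose / C₀.
Vd = 1640 / 23.2 = 70.69 L

70.7 L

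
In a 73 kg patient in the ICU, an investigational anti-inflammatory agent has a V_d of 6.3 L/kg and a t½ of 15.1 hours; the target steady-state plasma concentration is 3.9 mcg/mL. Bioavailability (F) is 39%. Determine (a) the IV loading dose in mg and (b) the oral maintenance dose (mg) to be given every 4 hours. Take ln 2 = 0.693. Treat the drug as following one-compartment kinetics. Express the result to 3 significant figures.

Total Vd = 6.3 × 73 = 459.9 L
LD = Vd × C = 459.9 × 3.9 = 1794 mg
CL = 0.693 × Vd / t½ = 0.693 × 459.9 / 15.1 = 21.11 L/h
D = CL × Css × τ / F = 21.11 × 3.9 × 4 / 0.39 = 844.4 mg

(a) 1790 mg; (b) 844 mg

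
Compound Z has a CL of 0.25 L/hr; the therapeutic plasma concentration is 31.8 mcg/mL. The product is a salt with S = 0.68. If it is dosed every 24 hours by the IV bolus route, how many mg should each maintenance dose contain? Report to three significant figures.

At steady state, dose per interval replaces the amount cleared in that interval: S·D/τ = CL·Css.
D = CL × Css × τ / S = 0.2500 × 31.8 × 24 / 0.68 = 280.6 mg

281 mg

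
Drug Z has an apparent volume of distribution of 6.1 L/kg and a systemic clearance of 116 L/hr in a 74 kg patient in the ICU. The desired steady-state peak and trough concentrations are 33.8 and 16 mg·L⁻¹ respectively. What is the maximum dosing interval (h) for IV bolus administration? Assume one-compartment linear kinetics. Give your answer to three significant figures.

Vd(total) = 74 kg × 6.1 L/kg = 451.4 L
k = CL / Vd = 116.0 / 451.4 = 0.2570 h⁻¹
Between IV bolus doses, concentration decays as C = C₀·e^(−kτ), so C_peak/C_trough = e^(kτ).
τ_max = ln(C_peak/C_trough) / k = ln(33.8/16) / 0.2570 = 0.7479 / 0.2570 = 2.910 h

2.91 h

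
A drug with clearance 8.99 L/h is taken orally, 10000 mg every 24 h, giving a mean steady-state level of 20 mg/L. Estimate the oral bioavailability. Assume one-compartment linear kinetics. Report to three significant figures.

0.432

F·D/τ = CL·Css at steady state → F = CL·Css·τ / D.
F = 8.99 × 20 × 24 / 10000 = 0.432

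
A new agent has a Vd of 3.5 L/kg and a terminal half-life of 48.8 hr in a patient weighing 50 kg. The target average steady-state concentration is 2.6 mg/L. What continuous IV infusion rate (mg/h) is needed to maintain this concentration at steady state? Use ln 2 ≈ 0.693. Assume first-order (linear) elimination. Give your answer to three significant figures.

Total Vd = 3.5 × 50 = 175.0 L
CL = 0.693 × Vd / t½ = 0.693 × 175.0 / 48.8 = 2.485 L/h
Infusion rate = CL × Css = 2.485 × 2.6 = 6.461 mg/h

6.46 mg/h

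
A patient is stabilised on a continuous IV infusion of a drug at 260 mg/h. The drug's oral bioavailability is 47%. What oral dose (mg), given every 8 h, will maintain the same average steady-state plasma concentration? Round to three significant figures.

4430 mg

To maintain the same Css, the systemic dosing rate must be unchanged: F·D/τ = infusion rate.
D = rate × τ / F = 260 × 8 / 0.47 = 4426 mg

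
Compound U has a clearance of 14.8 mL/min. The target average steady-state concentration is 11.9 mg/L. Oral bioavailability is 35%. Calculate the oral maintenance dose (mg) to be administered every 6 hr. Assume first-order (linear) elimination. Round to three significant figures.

CL = 14.8 mL/min = 14.8 × 0.06 = 0.8880 L/h
At steady state, dose per interval replaces the amount cleared in that interval: F·D/τ = CL·Css.
D = CL × Css × τ / F = 0.8880 × 11.9 × 6 / 0.35 = 181.2 mg

181 mg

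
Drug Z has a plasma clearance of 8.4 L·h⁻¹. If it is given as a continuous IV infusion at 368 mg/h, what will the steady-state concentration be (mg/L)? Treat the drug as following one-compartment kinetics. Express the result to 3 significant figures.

Css = rate / CL = 368 / 8.400 = 43.81 mg/L

43.8 mg/L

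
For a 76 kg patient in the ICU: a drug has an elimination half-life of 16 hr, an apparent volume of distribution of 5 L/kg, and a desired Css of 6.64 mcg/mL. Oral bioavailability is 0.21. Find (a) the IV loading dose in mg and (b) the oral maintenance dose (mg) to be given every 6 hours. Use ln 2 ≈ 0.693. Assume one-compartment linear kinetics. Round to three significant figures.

Vd = 5 L/kg × 76 kg = 380.0 L
LD = Vd × C = 380.0 × 6.64 = 2523 mg
CL = 0.693 × Vd / t½ = 0.693 × 380.0 / 16 = 16.46 L/h
D = CL × Css × τ / F = 16.46 × 6.64 × 6 / 0.21 = 3123 mg

(a) 2520 mg; (b) 3120 mg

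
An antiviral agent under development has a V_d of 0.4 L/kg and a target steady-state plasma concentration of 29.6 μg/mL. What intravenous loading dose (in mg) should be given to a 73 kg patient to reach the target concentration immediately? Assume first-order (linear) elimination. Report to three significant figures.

Vd(total) = 73 kg × 0.4 L/kg = 29.20 L
LD = Vd × C = 29.20 × 29.60 = 864.3 mg

864 mg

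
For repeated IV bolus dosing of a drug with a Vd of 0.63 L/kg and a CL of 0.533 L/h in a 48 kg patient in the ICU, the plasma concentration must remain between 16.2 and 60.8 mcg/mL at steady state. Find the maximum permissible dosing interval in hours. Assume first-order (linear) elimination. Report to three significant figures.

75.0 h

Total Vd = 0.63 × 48 = 30.24 L
k = CL / Vd = 0.5330 / 30.24 = 0.01763 h⁻¹
Between IV bolus doses, concentration decays as C = C₀·e^(−kτ), so C_peak/C_trough = e^(kτ).
τ_max = ln(C_peak/C_trough) / k = ln(60.8/16.2) / 0.01763 = 1.323 / 0.01763 = 75.04 h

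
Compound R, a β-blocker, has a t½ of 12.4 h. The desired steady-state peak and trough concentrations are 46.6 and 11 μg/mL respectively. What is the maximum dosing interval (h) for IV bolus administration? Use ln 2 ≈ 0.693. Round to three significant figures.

k = 0.693 / t½ = 0.693 / 12.4 = 0.05589 h⁻¹
Between IV bolus doses, concentration decays as C = C₀·e^(−kτ), so C_peak/C_trough = e^(kτ).
τ_max = ln(C_peak/C_trough) / k = ln(46.6/11) / 0.05589 = 1.444 / 0.05589 = 25.84 h

25.8 h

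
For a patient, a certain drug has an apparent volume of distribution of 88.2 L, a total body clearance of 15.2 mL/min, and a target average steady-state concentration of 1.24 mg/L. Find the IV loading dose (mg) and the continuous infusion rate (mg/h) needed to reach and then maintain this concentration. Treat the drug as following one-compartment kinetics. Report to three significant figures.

Loading dose = Vd × C = 88.20 × 1.24 = 109.4 mg
CL = 15.2 mL/min × 60/1000 = 0.9120 L/h
Maintenance: replace elimination → rate = CL × Css = 0.9120 × 1.24 = 1.131 mg/h

(a) 109 mg; (b) 1.13 mg/h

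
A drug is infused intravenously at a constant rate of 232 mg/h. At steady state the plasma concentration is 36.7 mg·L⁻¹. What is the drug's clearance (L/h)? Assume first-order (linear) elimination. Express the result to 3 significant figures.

6.32 L/h

At steady state, infusion rate = CL × Css, so CL = rate / Css.
CL = 232 / 36.7 = 6.322 L/h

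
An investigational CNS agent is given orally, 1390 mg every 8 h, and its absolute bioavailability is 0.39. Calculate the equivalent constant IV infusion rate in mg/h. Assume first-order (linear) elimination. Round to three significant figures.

Equivalent systemic input: infusion rate = F·D/τ.
Rate = 0.39 × 1390 / 8 = 67.76 mg/h

67.8 mg/h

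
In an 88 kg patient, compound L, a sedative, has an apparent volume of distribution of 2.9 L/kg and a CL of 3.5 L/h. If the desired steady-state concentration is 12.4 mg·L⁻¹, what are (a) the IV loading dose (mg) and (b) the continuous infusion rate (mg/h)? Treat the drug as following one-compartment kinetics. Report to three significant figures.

(a) 3160 mg; (b) 43.4 mg/h

Vd = 2.9 L/kg × 88 kg = 255.2 L
LD = Vd · C_target = 255.2 × 12.4 = 3164 mg
Infusion rate = 3.500 L/h × 12.4 mg/L = 43.40 mg/h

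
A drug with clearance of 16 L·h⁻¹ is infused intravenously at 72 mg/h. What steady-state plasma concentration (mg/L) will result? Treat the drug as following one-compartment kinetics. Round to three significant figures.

4.50 mg/L

Css = rate / CL = 72 / 16.00 = 4.500 mg/L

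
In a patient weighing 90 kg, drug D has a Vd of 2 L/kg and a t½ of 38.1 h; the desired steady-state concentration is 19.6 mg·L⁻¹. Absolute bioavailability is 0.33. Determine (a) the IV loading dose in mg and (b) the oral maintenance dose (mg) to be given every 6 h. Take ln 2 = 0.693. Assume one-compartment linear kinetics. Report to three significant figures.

(a) 3530 mg; (b) 1170 mg

Total Vd = 2 × 90 = 180.0 L
LD = Vd × C = 180.0 × 19.6 = 3528 mg
CL = 0.693 × Vd / t½ = 0.693 × 180.0 / 38.1 = 3.274 L/h
D = CL × Css × τ / F = 3.274 × 19.6 × 6 / 0.33 = 1167 mg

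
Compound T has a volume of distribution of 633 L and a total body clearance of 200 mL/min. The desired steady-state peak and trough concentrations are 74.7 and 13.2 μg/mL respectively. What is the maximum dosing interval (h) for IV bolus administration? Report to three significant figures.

CL = 200 mL/min = 200 × 0.06 = 12.00 L/h
k = CL / Vd = 12.00 / 633.0 = 0.01896 h⁻¹
Between IV bolus doses, concentration decays as C = C₀·e^(−kτ), so C_peak/C_trough = e^(kτ).
τ_max = ln(C_peak/C_trough) / k = ln(74.7/13.2) / 0.01896 = 1.733 / 0.01896 = 91.40 h

91.4 h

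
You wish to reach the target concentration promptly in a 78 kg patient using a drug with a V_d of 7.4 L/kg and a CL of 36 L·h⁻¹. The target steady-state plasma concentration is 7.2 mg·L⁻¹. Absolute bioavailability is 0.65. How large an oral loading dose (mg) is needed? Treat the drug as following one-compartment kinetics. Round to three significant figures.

Vd = 7.4 L/kg × 78 kg = 577.2 L
LD = Vd × C / F = 577.2 × 7.200 / 0.65 = 6394 mg

6390 mg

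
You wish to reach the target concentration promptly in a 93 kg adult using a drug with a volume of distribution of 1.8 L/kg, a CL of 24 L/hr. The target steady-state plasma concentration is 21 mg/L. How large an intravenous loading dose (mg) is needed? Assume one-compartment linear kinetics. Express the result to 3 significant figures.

Vd = 1.8 L/kg × 93 kg = 167.4 L
LD = Vd × C = 167.4 × 21.00 = 3515 mg

3520 mg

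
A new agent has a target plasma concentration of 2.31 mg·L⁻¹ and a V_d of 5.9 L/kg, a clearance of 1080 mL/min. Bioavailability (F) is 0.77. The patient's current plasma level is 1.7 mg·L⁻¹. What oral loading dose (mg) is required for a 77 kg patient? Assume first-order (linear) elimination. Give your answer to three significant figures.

360 mg

Total Vd = 5.9 × 77 = 454.3 L
LD is governed by Vd — clearance does not enter the loading-dose calculation.
Concentration deficit ΔC = 2.31 − 1.7 = 0.6100 mg/L
LD = Vd × ΔC / F = 454.3 × 0.6100 / 0.77 = 359.9 mg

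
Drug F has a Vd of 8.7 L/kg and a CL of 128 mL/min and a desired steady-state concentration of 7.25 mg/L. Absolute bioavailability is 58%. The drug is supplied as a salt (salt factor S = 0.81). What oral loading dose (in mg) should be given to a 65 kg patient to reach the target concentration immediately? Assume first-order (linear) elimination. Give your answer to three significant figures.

8730 mg

Vd(total) = 65 kg × 8.7 L/kg = 565.5 L
LD is governed by Vd — clearance does not enter the loading-dose calculation.
LD = Vd × C / F / S = 565.5 × 7.250 / 0.58 / 0.81 = 8727 mg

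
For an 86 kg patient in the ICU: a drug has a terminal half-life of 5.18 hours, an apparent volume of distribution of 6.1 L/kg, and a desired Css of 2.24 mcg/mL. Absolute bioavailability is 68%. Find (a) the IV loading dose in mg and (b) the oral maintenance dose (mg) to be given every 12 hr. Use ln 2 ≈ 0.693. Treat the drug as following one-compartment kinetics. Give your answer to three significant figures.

(a) 1180 mg; (b) 2770 mg

Total Vd = 6.1 × 86 = 524.6 L
LD = Vd × C = 524.6 × 2.24 = 1175 mg
CL = 0.693 × Vd / t½ = 0.693 × 524.6 / 5.18 = 70.18 L/h
D = CL × Css × τ / F = 70.18 × 2.24 × 12 / 0.68 = 2774 mg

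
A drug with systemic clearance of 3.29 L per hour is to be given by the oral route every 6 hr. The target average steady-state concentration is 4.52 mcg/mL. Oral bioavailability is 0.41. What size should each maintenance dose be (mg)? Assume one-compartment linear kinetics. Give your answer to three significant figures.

218 mg

At steady state, dose per interval replaces the amount cleared in that interval: F·D/τ = CL·Css.
D = CL × Css × τ / F = 3.290 × 4.52 × 6 / 0.41 = 217.6 mg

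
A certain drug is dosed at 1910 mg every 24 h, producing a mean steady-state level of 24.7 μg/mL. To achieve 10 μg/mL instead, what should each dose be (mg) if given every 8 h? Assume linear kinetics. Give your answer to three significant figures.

For first-order elimination, Css ∝ F·D/(CL·τ); F and CL are unchanged, so Css ∝ D/τ.
D₂ = D₁ × (Css,target / Css,current) × (τ₂/τ₁) = 1910 × (10/24.7) × (8/24) = 257.8 mg

258 mg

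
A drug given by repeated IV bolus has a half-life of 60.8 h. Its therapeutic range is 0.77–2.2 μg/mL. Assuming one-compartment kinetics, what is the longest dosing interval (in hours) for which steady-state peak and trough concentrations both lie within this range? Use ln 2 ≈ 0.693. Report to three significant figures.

92.1 h

k = 0.693 / t½ = 0.693 / 60.8 = 0.01140 h⁻¹
Between IV bolus doses, concentration decays as C = C₀·e^(−kτ), so C_peak/C_trough = e^(kτ).
τ_max = ln(C_peak/C_trough) / k = ln(2.2/0.77) / 0.01140 = 1.050 / 0.01140 = 92.11 h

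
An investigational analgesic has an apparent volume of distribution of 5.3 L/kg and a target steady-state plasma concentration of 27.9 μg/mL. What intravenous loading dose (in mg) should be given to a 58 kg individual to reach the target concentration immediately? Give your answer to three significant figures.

8580 mg

Vd = 5.3 L/kg × 58 kg = 307.4 L
LD = Vd × C = 307.4 × 27.90 = 8576 mg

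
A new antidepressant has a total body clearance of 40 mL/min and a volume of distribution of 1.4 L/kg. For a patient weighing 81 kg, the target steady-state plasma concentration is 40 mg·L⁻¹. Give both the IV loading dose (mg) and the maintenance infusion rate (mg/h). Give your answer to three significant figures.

Vd(total) = 81 kg × 1.4 L/kg = 113.4 L
Loading dose = Vd × C = 113.4 × 40 = 4536 mg
CL = 40 mL/min = 40 × 0.06 = 2.400 L/h
Maintenance infusion rate = CL × Css = 2.400 × 40 = 96.00 mg/h

(a) 4540 mg; (b) 96.0 mg/h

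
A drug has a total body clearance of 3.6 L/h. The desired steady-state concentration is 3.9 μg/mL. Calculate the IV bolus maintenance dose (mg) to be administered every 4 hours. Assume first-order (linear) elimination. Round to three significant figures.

D = CL × Css × τ = 3.600 × 3.9 × 4 = 56.16 mg

56.2 mg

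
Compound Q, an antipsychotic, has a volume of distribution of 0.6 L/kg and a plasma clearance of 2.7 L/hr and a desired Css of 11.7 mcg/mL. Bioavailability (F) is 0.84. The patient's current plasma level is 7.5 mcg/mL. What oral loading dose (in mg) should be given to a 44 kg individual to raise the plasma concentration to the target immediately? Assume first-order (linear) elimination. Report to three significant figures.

132 mg

Total Vd = 0.6 × 44 = 26.40 L
The loading dose fills Vd to the target concentration.
Concentration deficit ΔC = 11.7 − 7.5 = 4.200 mg/L
LD = Vd × ΔC / F = 26.40 × 4.200 / 0.84 = 132.0 mg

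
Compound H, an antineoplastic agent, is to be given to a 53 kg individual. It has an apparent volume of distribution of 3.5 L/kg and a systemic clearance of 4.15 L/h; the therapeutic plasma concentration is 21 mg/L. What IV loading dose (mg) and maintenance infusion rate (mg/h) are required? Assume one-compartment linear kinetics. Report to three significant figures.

(a) 3900 mg; (b) 87.2 mg/h

Total Vd = 3.5 × 53 = 185.5 L
LD = Vd · C_target = 185.5 × 21 = 3896 mg
Infusion rate = 4.150 L/h × 21 mg/L = 87.15 mg/h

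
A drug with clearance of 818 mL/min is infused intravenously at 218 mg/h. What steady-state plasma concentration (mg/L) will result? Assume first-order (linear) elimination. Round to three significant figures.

CL = 818 mL/min = 818 × 0.06 = 49.08 L/h
Css = rate / CL = 218 / 49.08 = 4.442 mg/L

4.44 mg/L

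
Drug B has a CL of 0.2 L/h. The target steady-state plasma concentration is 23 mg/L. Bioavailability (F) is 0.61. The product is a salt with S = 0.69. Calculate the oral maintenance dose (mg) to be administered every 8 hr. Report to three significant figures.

87.4 mg

At steady state, dose per interval replaces the amount cleared in that interval: F·S·D/τ = CL·Css.
D = CL × Css × τ / F / S = 0.2000 × 23 × 8 / 0.61 / 0.69 = 87.43 mg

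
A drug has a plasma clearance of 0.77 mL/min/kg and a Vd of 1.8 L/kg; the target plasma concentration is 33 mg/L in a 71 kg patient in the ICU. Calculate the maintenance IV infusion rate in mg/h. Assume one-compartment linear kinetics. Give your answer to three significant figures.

CL = 0.77 mL/min/kg × 71 kg = 54.67 mL/min = 54.67 × 60/1000 = 3.280 L/h
At steady state, infusion rate equals elimination rate: rate in = CL × Css.
Rate = CL × Css = 3.280 × 33 = 108.2 mg/h

108 mg/h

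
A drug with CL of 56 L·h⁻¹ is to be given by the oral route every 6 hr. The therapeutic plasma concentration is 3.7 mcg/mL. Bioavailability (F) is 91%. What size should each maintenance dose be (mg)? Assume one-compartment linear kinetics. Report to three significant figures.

D = CL × Css × τ / F = 56.00 × 3.7 × 6 / 0.91 = 1366 mg

1370 mg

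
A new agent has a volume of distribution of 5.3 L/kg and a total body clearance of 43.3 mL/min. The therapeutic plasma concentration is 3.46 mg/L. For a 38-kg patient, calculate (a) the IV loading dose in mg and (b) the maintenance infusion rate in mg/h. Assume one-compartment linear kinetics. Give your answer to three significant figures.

(a) 697 mg; (b) 8.99 mg/h

Total Vd = 5.3 × 38 = 201.4 L
Loading dose = Vd × C = 201.4 × 3.46 = 696.8 mg
CL = 43.3 mL/min × 60/1000 = 2.598 L/h
Maintenance infusion rate = CL × Css = 2.598 × 3.46 = 8.989 mg/h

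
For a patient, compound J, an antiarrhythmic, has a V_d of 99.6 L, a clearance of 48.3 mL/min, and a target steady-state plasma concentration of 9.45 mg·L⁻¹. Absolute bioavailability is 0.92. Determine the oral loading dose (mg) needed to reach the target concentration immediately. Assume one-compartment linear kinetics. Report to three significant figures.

LD is governed by Vd — clearance does not enter the loading-dose calculation.
LD = Vd × C / F = 99.60 × 9.450 / 0.92 = 1023 mg

1020 mg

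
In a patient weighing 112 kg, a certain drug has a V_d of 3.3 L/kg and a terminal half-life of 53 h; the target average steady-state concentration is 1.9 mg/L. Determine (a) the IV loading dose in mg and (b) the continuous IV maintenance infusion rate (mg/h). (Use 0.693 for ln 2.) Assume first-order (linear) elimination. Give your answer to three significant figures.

Total Vd = 3.3 × 112 = 369.6 L
LD = Vd × C = 369.6 × 1.9 = 702.2 mg
CL = 0.693 × Vd / t½ = 0.693 × 369.6 / 53 = 4.833 L/h
Infusion rate = CL × Css = 4.833 × 1.9 = 9.183 mg/h

(a) 702 mg; (b) 9.18 mg/h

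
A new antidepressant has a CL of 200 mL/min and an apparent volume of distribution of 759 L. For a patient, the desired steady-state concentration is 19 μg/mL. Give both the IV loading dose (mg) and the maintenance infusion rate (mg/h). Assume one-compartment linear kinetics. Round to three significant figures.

LD = Vd · C_target = 759.0 × 19 = 14420 mg
Convert clearance: 200 mL/min × 60 min/h ÷ 1000 mL/L = 12.00 L/h
Infusion rate = 12.00 L/h × 19 mg/L = 228.0 mg/h

(a) 14400 mg; (b) 228 mg/h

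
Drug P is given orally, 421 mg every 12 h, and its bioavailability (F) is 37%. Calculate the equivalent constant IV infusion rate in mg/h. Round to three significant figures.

13.0 mg/h

Equivalent systemic input: infusion rate = F·D/τ.
Rate = 0.37 × 421 / 12 = 12.98 mg/h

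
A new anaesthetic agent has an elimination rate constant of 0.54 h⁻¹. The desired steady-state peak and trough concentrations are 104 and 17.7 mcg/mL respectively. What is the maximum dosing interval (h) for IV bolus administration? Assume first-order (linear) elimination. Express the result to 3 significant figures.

Between IV bolus doses, concentration decays as C = C₀·e^(−kτ), so C_peak/C_trough = e^(kτ).
τ_max = ln(C_peak/C_trough) / k = ln(104/17.7) / 0.5400 = 1.771 / 0.5400 = 3.280 h

3.28 h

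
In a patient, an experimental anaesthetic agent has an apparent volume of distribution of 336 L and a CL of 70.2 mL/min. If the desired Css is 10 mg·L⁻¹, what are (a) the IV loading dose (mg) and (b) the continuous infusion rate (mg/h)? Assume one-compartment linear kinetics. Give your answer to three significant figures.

(a) 3360 mg; (b) 42.1 mg/h

Loading: fill Vd to C_target → 336.0 L × 10 mg/L = 3360 mg
CL = 70.2 mL/min × 60/1000 = 4.212 L/h
Maintenance infusion rate = CL × Css = 4.212 × 10 = 42.12 mg/h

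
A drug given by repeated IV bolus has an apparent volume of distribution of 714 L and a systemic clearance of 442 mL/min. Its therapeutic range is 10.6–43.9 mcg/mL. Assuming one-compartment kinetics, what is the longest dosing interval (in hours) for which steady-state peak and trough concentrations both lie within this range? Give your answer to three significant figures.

38.3 h

CL = 442 mL/min × 60/1000 = 26.52 L/h
k = CL / Vd = 26.52 / 714.0 = 0.03714 h⁻¹
Between IV bolus doses, concentration decays as C = C₀·e^(−kτ), so C_peak/C_trough = e^(kτ).
τ_max = ln(C_peak/C_trough) / k = ln(43.9/10.6) / 0.03714 = 1.421 / 0.03714 = 38.26 h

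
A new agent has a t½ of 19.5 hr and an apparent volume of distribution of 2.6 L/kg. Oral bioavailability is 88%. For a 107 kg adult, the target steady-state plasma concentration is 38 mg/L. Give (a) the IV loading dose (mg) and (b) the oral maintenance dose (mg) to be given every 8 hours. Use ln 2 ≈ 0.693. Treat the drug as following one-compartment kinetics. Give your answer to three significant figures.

Vd(total) = 107 kg × 2.6 L/kg = 278.2 L
LD = Vd × C = 278.2 × 38 = 10570 mg
CL = 0.693 × Vd / t½ = 0.693 × 278.2 / 19.5 = 9.887 L/h
D = CL × Css × τ / F = 9.887 × 38 × 8 / 0.88 = 3416 mg

(a) 10600 mg; (b) 3420 mg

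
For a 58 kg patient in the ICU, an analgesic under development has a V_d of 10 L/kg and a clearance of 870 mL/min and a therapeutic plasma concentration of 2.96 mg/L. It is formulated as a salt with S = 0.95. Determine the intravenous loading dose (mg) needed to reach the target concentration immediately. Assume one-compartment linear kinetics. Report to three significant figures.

1810 mg

Vd(total) = 58 kg × 10 L/kg = 580.0 L
LD = Vd × C / S = 580.0 × 2.960 / 0.95 = 1807 mg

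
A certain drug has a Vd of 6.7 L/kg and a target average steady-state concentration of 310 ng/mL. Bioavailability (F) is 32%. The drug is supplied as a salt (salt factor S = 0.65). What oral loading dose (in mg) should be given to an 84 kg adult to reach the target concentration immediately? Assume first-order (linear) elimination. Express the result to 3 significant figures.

Vd(total) = 84 kg × 6.7 L/kg = 562.8 L
C = 310 ng/mL = 0.3100 mg/L
The loading dose fills Vd to the target concentration.
LD = Vd × C / F / S = 562.8 × 0.3100 / 0.32 / 0.65 = 838.8 mg

839 mg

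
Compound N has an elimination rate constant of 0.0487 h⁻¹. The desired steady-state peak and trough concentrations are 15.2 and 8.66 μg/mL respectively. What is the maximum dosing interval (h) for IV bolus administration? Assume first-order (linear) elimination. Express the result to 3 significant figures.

11.6 h

Between IV bolus doses, concentration decays as C = C₀·e^(−kτ), so C_peak/C_trough = e^(kτ).
τ_max = ln(C_peak/C_trough) / k = ln(15.2/8.66) / 0.04870 = 0.5626 / 0.04870 = 11.55 h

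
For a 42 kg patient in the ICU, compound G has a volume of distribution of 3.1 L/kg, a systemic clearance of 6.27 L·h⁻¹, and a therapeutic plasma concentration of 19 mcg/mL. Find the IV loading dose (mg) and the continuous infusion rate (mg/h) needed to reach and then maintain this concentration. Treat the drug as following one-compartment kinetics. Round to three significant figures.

Vd = 3.1 L/kg × 42 kg = 130.2 L
LD = Vd · C_target = 130.2 × 19 = 2474 mg
Maintenance: replace elimination → rate = CL × Css = 6.270 × 19 = 119.1 mg/h

(a) 2470 mg; (b) 119 mg/h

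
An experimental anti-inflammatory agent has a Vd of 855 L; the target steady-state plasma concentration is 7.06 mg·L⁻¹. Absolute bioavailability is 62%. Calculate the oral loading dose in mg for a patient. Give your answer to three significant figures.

9740 mg

LD = Vd × C / F = 855.0 × 7.060 / 0.62 = 9736 mg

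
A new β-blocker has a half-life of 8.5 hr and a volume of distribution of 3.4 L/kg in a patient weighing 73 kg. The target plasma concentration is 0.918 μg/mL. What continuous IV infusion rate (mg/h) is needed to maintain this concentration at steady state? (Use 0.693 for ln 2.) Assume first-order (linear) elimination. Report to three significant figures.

18.6 mg/h

Total Vd = 3.4 × 73 = 248.2 L
CL = 0.693 × Vd / t½ = 0.693 × 248.2 / 8.5 = 20.24 L/h
Infusion rate = CL × Css = 20.24 × 0.918 = 18.58 mg/h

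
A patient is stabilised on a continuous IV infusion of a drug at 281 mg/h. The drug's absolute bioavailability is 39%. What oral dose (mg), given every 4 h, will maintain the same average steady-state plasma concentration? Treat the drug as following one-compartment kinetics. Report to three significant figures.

2880 mg

To maintain the same Css, the systemic dosing rate must be unchanged: F·D/τ = infusion rate.
D = rate × τ / F = 281 × 4 / 0.39 = 2882 mg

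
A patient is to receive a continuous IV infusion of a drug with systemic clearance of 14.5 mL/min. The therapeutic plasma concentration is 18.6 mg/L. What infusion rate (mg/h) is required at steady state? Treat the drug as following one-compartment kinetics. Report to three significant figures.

CL = 14.5 mL/min × 60/1000 = 0.8700 L/h
At steady state, infusion rate equals elimination rate: rate in = CL × Css.
Infusion rate = CL · Css = 0.8700 L/h × 18.6 mg/L = 16.18 mg/h

16.2 mg/h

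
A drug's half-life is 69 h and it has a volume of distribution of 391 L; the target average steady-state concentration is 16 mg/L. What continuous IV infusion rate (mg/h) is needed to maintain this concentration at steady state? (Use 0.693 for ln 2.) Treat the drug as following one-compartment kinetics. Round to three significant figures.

62.8 mg/h

k = 0.693/69 = 0.01004 h⁻¹, so CL = k·Vd = 0.01004 × 391.0 = 3.926 L/h
Infusion rate = CL × Css = 3.926 × 16 = 62.82 mg/h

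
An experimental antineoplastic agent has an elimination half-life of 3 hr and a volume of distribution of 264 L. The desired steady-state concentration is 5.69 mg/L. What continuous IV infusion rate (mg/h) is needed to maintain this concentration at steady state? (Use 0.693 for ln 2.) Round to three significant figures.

CL = ln 2 · Vd / t½ = 0.693 × 264.0 / 3 = 60.98 L/h
Infusion rate = CL × Css = 60.98 × 5.69 = 347.0 mg/h

347 mg/h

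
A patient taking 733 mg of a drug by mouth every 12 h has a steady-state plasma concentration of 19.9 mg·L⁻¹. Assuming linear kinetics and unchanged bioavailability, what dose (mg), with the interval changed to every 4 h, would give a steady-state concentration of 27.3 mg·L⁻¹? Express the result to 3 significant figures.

For first-order elimination, Css ∝ F·D/(CL·τ); F and CL are unchanged, so Css ∝ D/τ.
D₂ = D₁ × (Css,target / Css,current) × (τ₂/τ₁) = 733 × (27.3/19.9) × (4/12) = 335.2 mg

335 mg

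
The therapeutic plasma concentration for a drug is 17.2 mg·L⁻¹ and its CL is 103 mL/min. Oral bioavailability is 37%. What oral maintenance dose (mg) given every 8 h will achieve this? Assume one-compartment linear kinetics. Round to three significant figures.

CL = 103 mL/min × 60/1000 = 6.180 L/h
D = CL × Css × τ / F = 6.180 × 17.2 × 8 / 0.37 = 2298 mg

2300 mg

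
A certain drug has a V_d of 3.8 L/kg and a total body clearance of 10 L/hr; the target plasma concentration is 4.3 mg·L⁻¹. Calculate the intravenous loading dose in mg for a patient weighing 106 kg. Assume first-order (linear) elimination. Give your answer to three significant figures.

Vd(total) = 106 kg × 3.8 L/kg = 402.8 L
LD = Vd × C = 402.8 × 4.300 = 1732 mg

1730 mg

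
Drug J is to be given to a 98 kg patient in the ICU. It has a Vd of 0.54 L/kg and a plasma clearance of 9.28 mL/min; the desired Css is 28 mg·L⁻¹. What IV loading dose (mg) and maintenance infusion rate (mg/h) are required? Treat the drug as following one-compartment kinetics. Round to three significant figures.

(a) 1480 mg; (b) 15.6 mg/h

Total Vd = 0.54 × 98 = 52.92 L
Loading dose = Vd × C = 52.92 × 28 = 1482 mg
CL = 9.28 mL/min = 9.28 × 0.06 = 0.5568 L/h
Maintenance infusion rate = CL × Css = 0.5568 × 28 = 15.59 mg/h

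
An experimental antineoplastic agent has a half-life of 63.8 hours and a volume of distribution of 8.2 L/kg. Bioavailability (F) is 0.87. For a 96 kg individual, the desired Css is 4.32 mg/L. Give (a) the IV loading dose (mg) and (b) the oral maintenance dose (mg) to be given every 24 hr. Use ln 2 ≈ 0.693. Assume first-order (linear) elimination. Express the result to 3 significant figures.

Vd(total) = 96 kg × 8.2 L/kg = 787.2 L
LD = Vd × C = 787.2 × 4.32 = 3401 mg
CL = 0.693 × Vd / t½ = 0.693 × 787.2 / 63.8 = 8.551 L/h
D = CL × Css × τ / F = 8.551 × 4.32 × 24 / 0.87 = 1019 mg

(a) 3400 mg; (b) 1020 mg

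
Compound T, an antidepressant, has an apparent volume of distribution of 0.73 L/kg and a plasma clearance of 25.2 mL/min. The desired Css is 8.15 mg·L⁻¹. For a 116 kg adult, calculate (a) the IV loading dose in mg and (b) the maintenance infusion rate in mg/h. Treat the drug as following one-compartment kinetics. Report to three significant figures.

(a) 690 mg; (b) 12.3 mg/h

Total Vd = 0.73 × 116 = 84.68 L
Loading: fill Vd to C_target → 84.68 L × 8.15 mg/L = 690.1 mg
CL = 25.2 mL/min = 25.2 × 0.06 = 1.512 L/h
Maintenance: replace elimination → rate = CL × Css = 1.512 × 8.15 = 12.32 mg/h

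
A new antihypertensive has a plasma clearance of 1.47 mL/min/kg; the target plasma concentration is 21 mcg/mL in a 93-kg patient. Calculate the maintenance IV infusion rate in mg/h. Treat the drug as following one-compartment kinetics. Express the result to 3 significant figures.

CL = 1.47 mL/min/kg × 93 kg = 136.7 mL/min = 136.7 × 60/1000 = 8.202 L/h
Infusion rate = CL · Css = 8.202 L/h × 21 mg/L = 172.2 mg/h

172 mg/h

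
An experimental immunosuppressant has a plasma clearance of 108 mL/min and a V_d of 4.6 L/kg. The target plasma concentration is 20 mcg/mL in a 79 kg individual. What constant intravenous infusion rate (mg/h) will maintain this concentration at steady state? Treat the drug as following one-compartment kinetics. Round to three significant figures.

Convert clearance: 108 mL/min × 60 min/h ÷ 1000 mL/L = 6.480 L/h
Infusion rate = CL · Css = 6.480 L/h × 20 mg/L = 129.6 mg/h

130 mg/h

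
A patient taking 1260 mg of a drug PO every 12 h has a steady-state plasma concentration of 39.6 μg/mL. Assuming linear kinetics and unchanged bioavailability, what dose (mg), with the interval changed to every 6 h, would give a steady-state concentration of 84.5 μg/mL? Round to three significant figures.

1340 mg

For first-order elimination, Css ∝ F·D/(CL·τ); F and CL are unchanged, so Css ∝ D/τ.
D₂ = D₁ × (Css,target / Css,current) × (τ₂/τ₁) = 1260 × (84.5/39.6) × (6/12) = 1344 mg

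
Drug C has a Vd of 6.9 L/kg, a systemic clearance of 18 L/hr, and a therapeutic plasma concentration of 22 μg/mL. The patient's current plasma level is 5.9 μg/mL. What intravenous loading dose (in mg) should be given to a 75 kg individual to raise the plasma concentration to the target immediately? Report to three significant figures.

Total Vd = 6.9 × 75 = 517.5 L
Concentration deficit ΔC = 22 − 5.9 = 16.10 mg/L
LD = Vd × ΔC = 517.5 × 16.10 = 8332 mg

8330 mg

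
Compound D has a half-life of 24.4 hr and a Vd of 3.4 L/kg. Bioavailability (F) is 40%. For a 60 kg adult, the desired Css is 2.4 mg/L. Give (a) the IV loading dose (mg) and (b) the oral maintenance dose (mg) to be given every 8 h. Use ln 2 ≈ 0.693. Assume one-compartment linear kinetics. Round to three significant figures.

Total Vd = 3.4 × 60 = 204.0 L
LD = Vd × C = 204.0 × 2.4 = 489.6 mg
CL = 0.693 × Vd / t½ = 0.693 × 204.0 / 24.4 = 5.794 L/h
D = CL × Css × τ / F = 5.794 × 2.4 × 8 / 0.4 = 278.1 mg

(a) 490 mg; (b) 278 mg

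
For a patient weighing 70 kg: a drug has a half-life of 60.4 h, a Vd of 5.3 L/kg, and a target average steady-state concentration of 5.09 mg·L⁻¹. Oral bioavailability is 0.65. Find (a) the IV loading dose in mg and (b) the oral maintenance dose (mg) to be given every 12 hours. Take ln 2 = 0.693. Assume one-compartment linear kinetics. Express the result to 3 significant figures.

(a) 1890 mg; (b) 400 mg

Vd = 5.3 L/kg × 70 kg = 371.0 L
LD = Vd × C = 371.0 × 5.09 = 1888 mg
CL = 0.693 × Vd / t½ = 0.693 × 371.0 / 60.4 = 4.257 L/h
D = CL × Css × τ / F = 4.257 × 5.09 × 12 / 0.65 = 400.0 mg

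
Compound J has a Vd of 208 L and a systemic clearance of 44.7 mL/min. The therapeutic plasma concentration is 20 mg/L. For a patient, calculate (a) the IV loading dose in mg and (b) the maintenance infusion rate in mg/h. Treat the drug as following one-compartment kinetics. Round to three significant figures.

Loading: fill Vd to C_target → 208.0 L × 20 mg/L = 4160 mg
CL = 44.7 mL/min × 60/1000 = 2.682 L/h
Maintenance infusion rate = CL × Css = 2.682 × 20 = 53.64 mg/h

(a) 4160 mg; (b) 53.6 mg/h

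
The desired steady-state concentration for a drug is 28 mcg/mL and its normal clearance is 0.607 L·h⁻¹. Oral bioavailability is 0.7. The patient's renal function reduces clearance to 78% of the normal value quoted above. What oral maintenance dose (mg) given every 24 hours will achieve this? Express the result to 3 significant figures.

455 mg

Patient clearance = 0.78 × 0.6070 = 0.4735 L/h
D = CL × Css × τ / F = 0.4735 × 28 × 24 / 0.7 = 454.6 mg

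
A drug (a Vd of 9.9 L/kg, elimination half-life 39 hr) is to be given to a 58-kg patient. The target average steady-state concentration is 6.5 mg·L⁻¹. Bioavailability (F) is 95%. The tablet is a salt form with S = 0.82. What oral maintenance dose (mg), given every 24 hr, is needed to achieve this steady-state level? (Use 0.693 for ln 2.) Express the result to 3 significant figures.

Vd = 9.9 L/kg × 58 kg = 574.2 L
k = 0.693/39 = 0.01777 h⁻¹, so CL = k·Vd = 0.01777 × 574.2 = 10.20 L/h
D = CL × Css × τ / F / S = 10.20 × 6.5 × 24 / 0.95 / 0.82 = 2043 mg

2040 mg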